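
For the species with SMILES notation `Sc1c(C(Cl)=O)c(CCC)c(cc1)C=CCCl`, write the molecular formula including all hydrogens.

Heavy atoms from the SMILES: 13 C, 2 Cl, 1 O, 1 S.
Implicit hydrogens by atom environment:
  4 × C (aromatic): no H
  3 × C: 2 H each → 6
  2 × C (aromatic): 1 H each → 2
  2 × C: 1 H each → 2
  2 × Cl: no H
  1 × C: 3 H
  1 × C: no H
  1 × O: no H
  1 × S: 1 H
  Total hydrogens = 14.
Molecular formula: C13H14Cl2OS

C13H14Cl2OS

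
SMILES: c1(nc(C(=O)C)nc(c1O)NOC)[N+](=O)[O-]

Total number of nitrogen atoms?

The symbol for nitrogen appears 4 times in the SMILES.

4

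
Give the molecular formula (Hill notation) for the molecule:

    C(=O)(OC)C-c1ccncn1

Heavy atoms from the SMILES: 7 C, 2 N, 2 O.
Implicit hydrogens by atom environment:
  3 × C (aromatic): 1 H each → 3
  2 × N (aromatic): no H
  2 × O: no H
  1 × C: 3 H
  1 × C: 2 H
  1 × C (aromatic): no H
  1 × C: no H
  Total hydrogens = 8.
Molecular formula: C7H8N2O2

C7H8N2O2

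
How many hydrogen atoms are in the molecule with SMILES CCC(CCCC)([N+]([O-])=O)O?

Hydrogens are implicit in SMILES; fill each atom to its normal valence:
  4 × C: 2 H each → 8
  2 × C: 3 H each → 6
  1 × C: no H
  1 × N (charge +1): no H
  1 × O: 1 H
  1 × O: no H
  1 × O (charge -1): no H
  Total hydrogens = 15.

15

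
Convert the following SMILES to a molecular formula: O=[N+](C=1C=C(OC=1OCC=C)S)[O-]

Heavy atoms from the SMILES: 7 C, 1 N, 4 O, 1 S.
Implicit hydrogens by atom environment:
  3 × C (aromatic): no H
  2 × C: 2 H each → 4
  2 × O: no H
  1 × C (aromatic): 1 H
  1 × C: 1 H
  1 × N (charge +1): no H
  1 × O (aromatic): no H
  1 × O (charge -1): no H
  1 × S: 1 H
  Total hydrogens = 7.
Molecular formula: C7H7NO4S

C7H7NO4S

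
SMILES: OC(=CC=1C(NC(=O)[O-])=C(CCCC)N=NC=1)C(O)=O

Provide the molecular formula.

Heavy atoms from the SMILES: 12 C, 3 N, 5 O.
Implicit hydrogens by atom environment:
  3 × C: 2 H each → 6
  3 × C (aromatic): no H
  3 × C: no H
  2 × N (aromatic): no H
  2 × O: 1 H each → 2
  2 × O: no H
  1 × C: 3 H
  1 × C (aromatic): 1 H
  1 × C: 1 H
  1 × N: 1 H
  1 × O (charge -1): no H
  Total hydrogens = 14.
Net charge -1.
Molecular formula: C12H14N3O5-

C12H14N3O5-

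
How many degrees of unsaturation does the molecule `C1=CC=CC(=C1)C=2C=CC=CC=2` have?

Molecular formula from the SMILES: C12H10.
DoU = (2C + 2 + N − H − X)/2 = (2·12 + 2 + 0 − 10 − 0)/2 = 16/2 = 8.
(Structurally: 2 ring(s) + 6 π bond(s) = 8.)

8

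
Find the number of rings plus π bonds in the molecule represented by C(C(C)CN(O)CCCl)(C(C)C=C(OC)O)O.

1

Molecular formula from the SMILES: C11H22ClNO4.
DoU = (2C + 2 + N − H − X)/2 = (2·11 + 2 + 1 − 22 − 1)/2 = 2/2 = 1.
(Structurally: 0 ring(s) + 1 π bond(s) = 1.)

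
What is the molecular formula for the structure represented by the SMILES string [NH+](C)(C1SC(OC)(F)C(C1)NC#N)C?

Heavy atoms from the SMILES: 8 C, 1 F, 3 N, 1 O, 1 S.
Implicit hydrogens by atom environment:
  3 × C: 3 H each → 9
  2 × C: 1 H each → 2
  2 × C: no H
  1 × C: 2 H
  1 × F: no H
  1 × N: 1 H
  1 × N (charge +1): 1 H
  1 × N: no H
  1 × O: no H
  1 × S: no H
  Total hydrogens = 15.
Net charge +1.
Molecular formula: C8H15FN3OS+

C8H15FN3OS+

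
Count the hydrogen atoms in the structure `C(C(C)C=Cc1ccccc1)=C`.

Hydrogens are implicit in SMILES; fill each atom to its normal valence:
  5 × C (aromatic): 1 H each → 5
  4 × C: 1 H each → 4
  1 × C: 3 H
  1 × C: 2 H
  1 × C (aromatic): no H
  Total hydrogens = 14.

14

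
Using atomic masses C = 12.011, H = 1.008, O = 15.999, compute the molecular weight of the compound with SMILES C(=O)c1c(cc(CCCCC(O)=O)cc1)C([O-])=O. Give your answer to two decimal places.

Molecular formula: C13H13O5-.
M = 13×12.011 + 13×1.008 + 5×15.999 = 249.24 g/mol.

249.24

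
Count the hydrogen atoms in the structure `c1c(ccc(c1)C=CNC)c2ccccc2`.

Hydrogens are implicit in SMILES; fill each atom to its normal valence:
  9 × C (aromatic): 1 H each → 9
  3 × C (aromatic): no H
  2 × C: 1 H each → 2
  1 × C: 3 H
  1 × N: 1 H
  Total hydrogens = 15.

15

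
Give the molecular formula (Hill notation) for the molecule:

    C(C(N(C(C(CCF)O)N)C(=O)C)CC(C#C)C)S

C13H23FN2O2S

Heavy atoms from the SMILES: 13 C, 1 F, 2 N, 2 O, 1 S.
Implicit hydrogens by atom environment:
  5 × C: 1 H each → 5
  4 × C: 2 H each → 8
  2 × C: 3 H each → 6
  2 × C: no H
  1 × F: no H
  1 × N: 2 H
  1 × N: no H
  1 × O: 1 H
  1 × O: no H
  1 × S: 1 H
  Total hydrogens = 23.
Molecular formula: C13H23FN2O2S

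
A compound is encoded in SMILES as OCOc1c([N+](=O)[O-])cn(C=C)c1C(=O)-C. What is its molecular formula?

Heavy atoms from the SMILES: 9 C, 2 N, 5 O.
Implicit hydrogens by atom environment:
  3 × C (aromatic): no H
  3 × O: no H
  2 × C: 2 H each → 4
  1 × C: 3 H
  1 × C (aromatic): 1 H
  1 × C: 1 H
  1 × C: no H
  1 × N (aromatic): no H
  1 × N (charge +1): no H
  1 × O: 1 H
  1 × O (charge -1): no H
  Total hydrogens = 10.
Molecular formula: C9H10N2O5

C9H10N2O5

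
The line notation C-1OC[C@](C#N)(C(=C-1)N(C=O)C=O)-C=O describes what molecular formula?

Heavy atoms from the SMILES: 9 C, 2 N, 4 O.
Implicit hydrogens by atom environment:
  4 × C: 1 H each → 4
  4 × O: no H
  3 × C: no H
  2 × C: 2 H each → 4
  2 × N: no H
  Total hydrogens = 8.
Molecular formula: C9H8N2O4

C9H8N2O4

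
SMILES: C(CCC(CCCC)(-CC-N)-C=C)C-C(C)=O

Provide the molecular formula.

C15H29NO

Heavy atoms from the SMILES: 15 C, 1 N, 1 O.
Implicit hydrogens by atom environment:
  10 × C: 2 H each → 20
  2 × C: 3 H each → 6
  2 × C: no H
  1 × C: 1 H
  1 × N: 2 H
  1 × O: no H
  Total hydrogens = 29.
Molecular formula: C15H29NO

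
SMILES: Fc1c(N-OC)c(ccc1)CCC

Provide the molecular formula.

Heavy atoms from the SMILES: 10 C, 1 F, 1 N, 1 O.
Implicit hydrogens by atom environment:
  3 × C (aromatic): 1 H each → 3
  3 × C (aromatic): no H
  2 × C: 3 H each → 6
  2 × C: 2 H each → 4
  1 × F: no H
  1 × N: 1 H
  1 × O: no H
  Total hydrogens = 14.
Molecular formula: C10H14FNO

C10H14FNO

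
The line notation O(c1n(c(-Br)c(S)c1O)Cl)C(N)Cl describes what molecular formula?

Heavy atoms from the SMILES: 1 Br, 5 C, 2 Cl, 2 N, 2 O, 1 S.
Implicit hydrogens by atom environment:
  4 × C (aromatic): no H
  2 × Cl: no H
  1 × Br: no H
  1 × C: 1 H
  1 × N: 2 H
  1 × N (aromatic): no H
  1 × O: 1 H
  1 × O: no H
  1 × S: 1 H
  Total hydrogens = 5.
Molecular formula: C5H5BrCl2N2O2S

C5H5BrCl2N2O2S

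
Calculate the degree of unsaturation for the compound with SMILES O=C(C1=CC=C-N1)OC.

Molecular formula from the SMILES: C6H7NO2.
DoU = (2C + 2 + N − H − X)/2 = (2·6 + 2 + 1 − 7 − 0)/2 = 8/2 = 4.
(Structurally: 1 ring(s) + 3 π bond(s) = 4.)

4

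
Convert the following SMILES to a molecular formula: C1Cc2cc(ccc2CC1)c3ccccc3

Heavy atoms from the SMILES: 16 C.
Implicit hydrogens by atom environment:
  8 × C (aromatic): 1 H each → 8
  4 × C: 2 H each → 8
  4 × C (aromatic): no H
  Total hydrogens = 16.
Molecular formula: C16H16

C16H16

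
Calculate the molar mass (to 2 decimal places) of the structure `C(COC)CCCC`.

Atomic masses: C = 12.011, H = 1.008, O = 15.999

Molecular formula: C7H16O.
M = 7×12.011 + 16×1.008 + 1×15.999 = 116.20 g/mol.

116.20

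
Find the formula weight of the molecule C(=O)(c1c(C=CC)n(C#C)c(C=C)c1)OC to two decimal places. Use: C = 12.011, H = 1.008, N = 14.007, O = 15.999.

Molecular formula: C13H13NO2.
M = 13×12.011 + 13×1.008 + 1×14.007 + 2×15.999 = 215.25 g/mol.

215.25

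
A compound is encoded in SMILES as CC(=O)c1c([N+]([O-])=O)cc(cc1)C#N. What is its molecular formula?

Heavy atoms from the SMILES: 9 C, 2 N, 3 O.
Implicit hydrogens by atom environment:
  3 × C (aromatic): 1 H each → 3
  3 × C (aromatic): no H
  2 × C: no H
  2 × O: no H
  1 × C: 3 H
  1 × N (charge +1): no H
  1 × N: no H
  1 × O (charge -1): no H
  Total hydrogens = 6.
Molecular formula: C9H6N2O3

C9H6N2O3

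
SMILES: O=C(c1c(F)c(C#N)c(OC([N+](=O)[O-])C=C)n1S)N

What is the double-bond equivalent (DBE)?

Molecular formula from the SMILES: C9H7FN4O4S.
DoU = (2C + 2 + N − H − X)/2 = (2·9 + 2 + 4 − 7 − 1)/2 = 16/2 = 8.
(Structurally: 1 ring(s) + 7 π bond(s) = 8.)

8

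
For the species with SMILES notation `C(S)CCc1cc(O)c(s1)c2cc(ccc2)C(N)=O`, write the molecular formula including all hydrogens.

C14H15NO2S2

Heavy atoms from the SMILES: 14 C, 1 N, 2 O, 2 S.
Implicit hydrogens by atom environment:
  5 × C (aromatic): 1 H each → 5
  5 × C (aromatic): no H
  3 × C: 2 H each → 6
  1 × C: no H
  1 × N: 2 H
  1 × O: 1 H
  1 × O: no H
  1 × S: 1 H
  1 × S (aromatic): no H
  Total hydrogens = 15.
Molecular formula: C14H15NO2S2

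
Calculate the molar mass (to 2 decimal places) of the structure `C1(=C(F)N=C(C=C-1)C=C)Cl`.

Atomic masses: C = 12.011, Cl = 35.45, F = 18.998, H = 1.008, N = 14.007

Molecular formula: C7H5ClFN.
M = 7×12.011 + 1×35.45 + 1×18.998 + 5×1.008 + 1×14.007 = 157.57 g/mol.

157.57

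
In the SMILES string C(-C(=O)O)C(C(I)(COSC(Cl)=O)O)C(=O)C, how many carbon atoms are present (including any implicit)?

The symbol for carbon appears 8 times in the SMILES. (Cl is a single chlorine, not C + l.)

8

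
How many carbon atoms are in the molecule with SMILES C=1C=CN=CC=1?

The symbol for carbon appears 5 times in the SMILES.

5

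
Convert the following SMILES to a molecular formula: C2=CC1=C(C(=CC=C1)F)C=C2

Heavy atoms from the SMILES: 10 C, 1 F.
Implicit hydrogens by atom environment:
  7 × C (aromatic): 1 H each → 7
  3 × C (aromatic): no H
  1 × F: no H
  Total hydrogens = 7.
Molecular formula: C10H7F

C10H7F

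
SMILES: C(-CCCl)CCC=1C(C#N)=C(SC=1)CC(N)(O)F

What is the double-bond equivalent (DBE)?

Molecular formula from the SMILES: C12H16ClFN2OS.
DoU = (2C + 2 + N − H − X)/2 = (2·12 + 2 + 2 − 16 − 2)/2 = 10/2 = 5.
(Structurally: 1 ring(s) + 4 π bond(s) = 5.)

5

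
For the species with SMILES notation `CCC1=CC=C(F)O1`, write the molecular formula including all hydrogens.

C6H7FO

Heavy atoms from the SMILES: 6 C, 1 F, 1 O.
Implicit hydrogens by atom environment:
  2 × C (aromatic): 1 H each → 2
  2 × C (aromatic): no H
  1 × C: 3 H
  1 × C: 2 H
  1 × F: no H
  1 × O (aromatic): no H
  Total hydrogens = 7.
Molecular formula: C6H7FO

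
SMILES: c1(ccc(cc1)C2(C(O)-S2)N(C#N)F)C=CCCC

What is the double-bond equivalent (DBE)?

8

Molecular formula from the SMILES: C14H15FN2OS.
DoU = (2C + 2 + N − H − X)/2 = (2·14 + 2 + 2 − 15 − 1)/2 = 16/2 = 8.
(Structurally: 2 ring(s) + 6 π bond(s) = 8.)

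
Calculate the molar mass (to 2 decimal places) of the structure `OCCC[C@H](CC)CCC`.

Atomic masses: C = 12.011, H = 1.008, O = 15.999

144.26

Molecular formula: C9H20O.
M = 9×12.011 + 20×1.008 + 1×15.999 = 144.26 g/mol.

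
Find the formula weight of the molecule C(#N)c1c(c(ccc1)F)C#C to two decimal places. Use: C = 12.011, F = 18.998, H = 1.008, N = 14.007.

145.14

Molecular formula: C9H4FN.
M = 9×12.011 + 1×18.998 + 4×1.008 + 1×14.007 = 145.14 g/mol.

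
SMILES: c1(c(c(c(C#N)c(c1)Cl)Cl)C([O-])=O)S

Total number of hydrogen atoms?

Hydrogens are implicit in SMILES; fill each atom to its normal valence:
  5 × C (aromatic): no H
  2 × C: no H
  2 × Cl: no H
  1 × C (aromatic): 1 H
  1 × N: no H
  1 × O: no H
  1 × O (charge -1): no H
  1 × S: 1 H
  Total hydrogens = 2.

2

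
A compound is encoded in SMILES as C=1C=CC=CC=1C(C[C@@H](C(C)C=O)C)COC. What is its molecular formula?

Heavy atoms from the SMILES: 15 C, 2 O.
Implicit hydrogens by atom environment:
  5 × C (aromatic): 1 H each → 5
  4 × C: 1 H each → 4
  3 × C: 3 H each → 9
  2 × C: 2 H each → 4
  2 × O: no H
  1 × C (aromatic): no H
  Total hydrogens = 22.
Molecular formula: C15H22O2

C15H22O2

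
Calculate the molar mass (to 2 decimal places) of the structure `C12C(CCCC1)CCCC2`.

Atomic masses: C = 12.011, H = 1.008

138.25

Molecular formula: C10H18.
M = 10×12.011 + 18×1.008 = 138.25 g/mol.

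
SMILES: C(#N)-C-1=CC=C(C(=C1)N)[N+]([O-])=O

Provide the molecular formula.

C7H5N3O2

Heavy atoms from the SMILES: 7 C, 3 N, 2 O.
Implicit hydrogens by atom environment:
  3 × C (aromatic): 1 H each → 3
  3 × C (aromatic): no H
  1 × C: no H
  1 × N: 2 H
  1 × N (charge +1): no H
  1 × N: no H
  1 × O: no H
  1 × O (charge -1): no H
  Total hydrogens = 5.
Molecular formula: C7H5N3O2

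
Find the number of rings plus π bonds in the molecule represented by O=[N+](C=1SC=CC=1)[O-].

Molecular formula from the SMILES: C4H3NO2S.
DoU = (2C + 2 + N − H − X)/2 = (2·4 + 2 + 1 − 3 − 0)/2 = 8/2 = 4.
(Structurally: 1 ring(s) + 3 π bond(s) = 4.)

4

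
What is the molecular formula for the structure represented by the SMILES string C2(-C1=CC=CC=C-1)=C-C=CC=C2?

C12H10

Heavy atoms from the SMILES: 12 C.
Implicit hydrogens by atom environment:
  10 × C (aromatic): 1 H each → 10
  2 × C (aromatic): no H
  Total hydrogens = 10.
Molecular formula: C12H10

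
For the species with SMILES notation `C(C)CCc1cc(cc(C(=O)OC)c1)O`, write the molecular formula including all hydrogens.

Heavy atoms from the SMILES: 12 C, 3 O.
Implicit hydrogens by atom environment:
  3 × C: 2 H each → 6
  3 × C (aromatic): 1 H each → 3
  3 × C (aromatic): no H
  2 × C: 3 H each → 6
  2 × O: no H
  1 × C: no H
  1 × O: 1 H
  Total hydrogens = 16.
Molecular formula: C12H16O3

C12H16O3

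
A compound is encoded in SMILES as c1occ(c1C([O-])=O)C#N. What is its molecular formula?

C6H2NO3-

Heavy atoms from the SMILES: 6 C, 1 N, 3 O.
Implicit hydrogens by atom environment:
  2 × C (aromatic): 1 H each → 2
  2 × C (aromatic): no H
  2 × C: no H
  1 × N: no H
  1 × O (aromatic): no H
  1 × O: no H
  1 × O (charge -1): no H
  Total hydrogens = 2.
Net charge -1.
Molecular formula: C6H2NO3-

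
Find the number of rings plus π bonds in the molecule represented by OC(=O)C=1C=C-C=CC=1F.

5

Molecular formula from the SMILES: C7H5FO2.
DoU = (2C + 2 + N − H − X)/2 = (2·7 + 2 + 0 − 5 − 1)/2 = 10/2 = 5.
(Structurally: 1 ring(s) + 4 π bond(s) = 5.)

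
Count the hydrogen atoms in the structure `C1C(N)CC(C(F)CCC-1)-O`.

16

Hydrogens are implicit in SMILES; fill each atom to its normal valence:
  5 × C: 2 H each → 10
  3 × C: 1 H each → 3
  1 × F: no H
  1 × N: 2 H
  1 × O: 1 H
  Total hydrogens = 16.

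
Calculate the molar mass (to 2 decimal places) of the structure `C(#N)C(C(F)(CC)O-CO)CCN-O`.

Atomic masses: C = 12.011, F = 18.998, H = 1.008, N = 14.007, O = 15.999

206.22

Molecular formula: C8H15FN2O3.
M = 8×12.011 + 1×18.998 + 15×1.008 + 2×14.007 + 3×15.999 = 206.22 g/mol.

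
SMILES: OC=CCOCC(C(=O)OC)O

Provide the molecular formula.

C7H12O5

Heavy atoms from the SMILES: 7 C, 5 O.
Implicit hydrogens by atom environment:
  3 × C: 1 H each → 3
  3 × O: no H
  2 × C: 2 H each → 4
  2 × O: 1 H each → 2
  1 × C: 3 H
  1 × C: no H
  Total hydrogens = 12.
Molecular formula: C7H12O5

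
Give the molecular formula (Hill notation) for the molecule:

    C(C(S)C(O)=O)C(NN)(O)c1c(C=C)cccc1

Heavy atoms from the SMILES: 12 C, 2 N, 3 O, 1 S.
Implicit hydrogens by atom environment:
  4 × C (aromatic): 1 H each → 4
  2 × C: 2 H each → 4
  2 × C: 1 H each → 2
  2 × C: no H
  2 × C (aromatic): no H
  2 × O: 1 H each → 2
  1 × N: 2 H
  1 × N: 1 H
  1 × O: no H
  1 × S: 1 H
  Total hydrogens = 16.
Molecular formula: C12H16N2O3S

C12H16N2O3S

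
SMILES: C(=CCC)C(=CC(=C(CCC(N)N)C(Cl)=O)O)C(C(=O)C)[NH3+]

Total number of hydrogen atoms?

Hydrogens are implicit in SMILES; fill each atom to its normal valence:
  5 × C: 1 H each → 5
  5 × C: no H
  3 × C: 2 H each → 6
  2 × C: 3 H each → 6
  2 × N: 2 H each → 4
  2 × O: no H
  1 × Cl: no H
  1 × N (charge +1): 3 H
  1 × O: 1 H
  Total hydrogens = 25.

25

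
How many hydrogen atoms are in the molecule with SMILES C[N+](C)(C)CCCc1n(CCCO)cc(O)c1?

25

Hydrogens are implicit in SMILES; fill each atom to its normal valence:
  6 × C: 2 H each → 12
  3 × C: 3 H each → 9
  2 × C (aromatic): 1 H each → 2
  2 × C (aromatic): no H
  2 × O: 1 H each → 2
  1 × N (aromatic): no H
  1 × N (charge +1): no H
  Total hydrogens = 25.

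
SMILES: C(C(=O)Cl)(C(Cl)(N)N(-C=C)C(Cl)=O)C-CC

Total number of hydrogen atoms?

13

Hydrogens are implicit in SMILES; fill each atom to its normal valence:
  3 × C: 2 H each → 6
  3 × C: no H
  3 × Cl: no H
  2 × C: 1 H each → 2
  2 × O: no H
  1 × C: 3 H
  1 × N: 2 H
  1 × N: no H
  Total hydrogens = 13.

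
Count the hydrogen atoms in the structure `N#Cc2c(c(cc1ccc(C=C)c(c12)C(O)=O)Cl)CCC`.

Hydrogens are implicit in SMILES; fill each atom to its normal valence:
  7 × C (aromatic): no H
  3 × C: 2 H each → 6
  3 × C (aromatic): 1 H each → 3
  2 × C: no H
  1 × C: 3 H
  1 × C: 1 H
  1 × Cl: no H
  1 × N: no H
  1 × O: 1 H
  1 × O: no H
  Total hydrogens = 14.

14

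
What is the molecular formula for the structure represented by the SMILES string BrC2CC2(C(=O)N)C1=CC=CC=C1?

C10H10BrNO

Heavy atoms from the SMILES: 1 Br, 10 C, 1 N, 1 O.
Implicit hydrogens by atom environment:
  5 × C (aromatic): 1 H each → 5
  2 × C: no H
  1 × Br: no H
  1 × C: 2 H
  1 × C: 1 H
  1 × C (aromatic): no H
  1 × N: 2 H
  1 × O: no H
  Total hydrogens = 10.
Molecular formula: C10H10BrNO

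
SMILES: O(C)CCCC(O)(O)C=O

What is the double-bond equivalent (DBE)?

Molecular formula from the SMILES: C6H12O4.
DoU = (2C + 2 + N − H − X)/2 = (2·6 + 2 + 0 − 12 − 0)/2 = 2/2 = 1.
(Structurally: 0 ring(s) + 1 π bond(s) = 1.)

1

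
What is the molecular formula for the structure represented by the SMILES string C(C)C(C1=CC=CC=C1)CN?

C10H15N

Heavy atoms from the SMILES: 10 C, 1 N.
Implicit hydrogens by atom environment:
  5 × C (aromatic): 1 H each → 5
  2 × C: 2 H each → 4
  1 × C: 3 H
  1 × C: 1 H
  1 × C (aromatic): no H
  1 × N: 2 H
  Total hydrogens = 15.
Molecular formula: C10H15N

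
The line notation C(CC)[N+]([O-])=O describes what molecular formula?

C3H7NO2

Heavy atoms from the SMILES: 3 C, 1 N, 2 O.
Implicit hydrogens by atom environment:
  2 × C: 2 H each → 4
  1 × C: 3 H
  1 × N (charge +1): no H
  1 × O: no H
  1 × O (charge -1): no H
  Total hydrogens = 7.
Molecular formula: C3H7NO2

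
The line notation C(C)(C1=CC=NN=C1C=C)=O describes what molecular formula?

Heavy atoms from the SMILES: 8 C, 2 N, 1 O.
Implicit hydrogens by atom environment:
  2 × C (aromatic): 1 H each → 2
  2 × C (aromatic): no H
  2 × N (aromatic): no H
  1 × C: 3 H
  1 × C: 2 H
  1 × C: 1 H
  1 × C: no H
  1 × O: no H
  Total hydrogens = 8.
Molecular formula: C8H8N2O

C8H8N2O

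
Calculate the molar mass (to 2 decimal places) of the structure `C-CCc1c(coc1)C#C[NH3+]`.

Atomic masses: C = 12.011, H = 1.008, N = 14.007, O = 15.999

Molecular formula: C9H12NO+.
M = 9×12.011 + 12×1.008 + 1×14.007 + 1×15.999 = 150.20 g/mol.

150.20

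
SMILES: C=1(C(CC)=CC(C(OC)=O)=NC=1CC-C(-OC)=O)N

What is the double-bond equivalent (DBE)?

Molecular formula from the SMILES: C13H18N2O4.
DoU = (2C + 2 + N − H − X)/2 = (2·13 + 2 + 2 − 18 − 0)/2 = 12/2 = 6.
(Structurally: 1 ring(s) + 5 π bond(s) = 6.)

6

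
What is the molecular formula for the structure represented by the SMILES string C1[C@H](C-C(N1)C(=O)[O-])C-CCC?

Heavy atoms from the SMILES: 9 C, 1 N, 2 O.
Implicit hydrogens by atom environment:
  5 × C: 2 H each → 10
  2 × C: 1 H each → 2
  1 × C: 3 H
  1 × C: no H
  1 × N: 1 H
  1 × O: no H
  1 × O (charge -1): no H
  Total hydrogens = 16.
Net charge -1.
Molecular formula: C9H16NO2-

C9H16NO2-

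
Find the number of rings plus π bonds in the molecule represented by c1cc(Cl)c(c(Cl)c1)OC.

4

Molecular formula from the SMILES: C7H6Cl2O.
DoU = (2C + 2 + N − H − X)/2 = (2·7 + 2 + 0 − 6 − 2)/2 = 8/2 = 4.
(Structurally: 1 ring(s) + 3 π bond(s) = 4.)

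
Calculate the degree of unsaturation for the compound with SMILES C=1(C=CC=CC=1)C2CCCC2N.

5

Molecular formula from the SMILES: C11H15N.
DoU = (2C + 2 + N − H − X)/2 = (2·11 + 2 + 1 − 15 − 0)/2 = 10/2 = 5.
(Structurally: 2 ring(s) + 3 π bond(s) = 5.)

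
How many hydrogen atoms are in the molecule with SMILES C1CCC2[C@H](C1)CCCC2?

Hydrogens are implicit in SMILES; fill each atom to its normal valence:
  8 × C: 2 H each → 16
  2 × C: 1 H each → 2
  Total hydrogens = 18.

18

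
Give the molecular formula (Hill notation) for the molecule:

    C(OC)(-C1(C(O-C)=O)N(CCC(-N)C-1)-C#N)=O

Heavy atoms from the SMILES: 10 C, 3 N, 4 O.
Implicit hydrogens by atom environment:
  4 × C: no H
  4 × O: no H
  3 × C: 2 H each → 6
  2 × C: 3 H each → 6
  2 × N: no H
  1 × C: 1 H
  1 × N: 2 H
  Total hydrogens = 15.
Molecular formula: C10H15N3O4

C10H15N3O4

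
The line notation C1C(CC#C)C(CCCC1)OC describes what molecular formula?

C11H18O

Heavy atoms from the SMILES: 11 C, 1 O.
Implicit hydrogens by atom environment:
  6 × C: 2 H each → 12
  3 × C: 1 H each → 3
  1 × C: 3 H
  1 × C: no H
  1 × O: no H
  Total hydrogens = 18.
Molecular formula: C11H18O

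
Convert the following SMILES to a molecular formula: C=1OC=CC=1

C4H4O

Heavy atoms from the SMILES: 4 C, 1 O.
Implicit hydrogens by atom environment:
  4 × C (aromatic): 1 H each → 4
  1 × O (aromatic): no H
  Total hydrogens = 4.
Molecular formula: C4H4O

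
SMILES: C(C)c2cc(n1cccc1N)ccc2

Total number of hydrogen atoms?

14

Hydrogens are implicit in SMILES; fill each atom to its normal valence:
  7 × C (aromatic): 1 H each → 7
  3 × C (aromatic): no H
  1 × C: 3 H
  1 × C: 2 H
  1 × N: 2 H
  1 × N (aromatic): no H
  Total hydrogens = 14.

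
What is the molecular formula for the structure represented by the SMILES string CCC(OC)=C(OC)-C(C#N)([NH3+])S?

Heavy atoms from the SMILES: 8 C, 2 N, 2 O, 1 S.
Implicit hydrogens by atom environment:
  4 × C: no H
  3 × C: 3 H each → 9
  2 × O: no H
  1 × C: 2 H
  1 × N (charge +1): 3 H
  1 × N: no H
  1 × S: 1 H
  Total hydrogens = 15.
Net charge +1.
Molecular formula: C8H15N2O2S+

C8H15N2O2S+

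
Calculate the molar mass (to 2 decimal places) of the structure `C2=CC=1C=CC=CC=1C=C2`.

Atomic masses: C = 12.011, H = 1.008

Molecular formula: C10H8.
M = 10×12.011 + 8×1.008 = 128.17 g/mol.

128.17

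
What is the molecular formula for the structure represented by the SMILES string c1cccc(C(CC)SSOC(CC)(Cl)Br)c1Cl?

C12H15BrCl2OS2

Heavy atoms from the SMILES: 1 Br, 12 C, 2 Cl, 1 O, 2 S.
Implicit hydrogens by atom environment:
  4 × C (aromatic): 1 H each → 4
  2 × C: 3 H each → 6
  2 × C: 2 H each → 4
  2 × C (aromatic): no H
  2 × Cl: no H
  2 × S: no H
  1 × Br: no H
  1 × C: 1 H
  1 × C: no H
  1 × O: no H
  Total hydrogens = 15.
Molecular formula: C12H15BrCl2OS2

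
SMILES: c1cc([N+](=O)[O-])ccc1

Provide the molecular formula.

Heavy atoms from the SMILES: 6 C, 1 N, 2 O.
Implicit hydrogens by atom environment:
  5 × C (aromatic): 1 H each → 5
  1 × C (aromatic): no H
  1 × N (charge +1): no H
  1 × O: no H
  1 × O (charge -1): no H
  Total hydrogens = 5.
Molecular formula: C6H5NO2

C6H5NO2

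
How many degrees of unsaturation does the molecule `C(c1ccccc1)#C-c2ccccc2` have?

10

Molecular formula from the SMILES: C14H10.
DoU = (2C + 2 + N − H − X)/2 = (2·14 + 2 + 0 − 10 − 0)/2 = 20/2 = 10.
(Structurally: 2 ring(s) + 8 π bond(s) = 10.)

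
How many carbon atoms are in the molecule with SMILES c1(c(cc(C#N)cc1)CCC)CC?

The symbol for carbon appears 12 times in the SMILES. Lowercase c denotes aromatic carbon and counts toward C.

12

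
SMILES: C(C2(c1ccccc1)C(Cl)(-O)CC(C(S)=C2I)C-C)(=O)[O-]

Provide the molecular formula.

C15H15ClIO3S-

Heavy atoms from the SMILES: 15 C, 1 Cl, 1 I, 3 O, 1 S.
Implicit hydrogens by atom environment:
  5 × C (aromatic): 1 H each → 5
  5 × C: no H
  2 × C: 2 H each → 4
  1 × C: 3 H
  1 × C: 1 H
  1 × C (aromatic): no H
  1 × Cl: no H
  1 × I: no H
  1 × O: 1 H
  1 × O: no H
  1 × O (charge -1): no H
  1 × S: 1 H
  Total hydrogens = 15.
Net charge -1.
Molecular formula: C15H15ClIO3S-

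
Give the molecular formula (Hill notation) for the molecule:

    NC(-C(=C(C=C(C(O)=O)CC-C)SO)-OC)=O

Heavy atoms from the SMILES: 10 C, 1 N, 5 O, 1 S.
Implicit hydrogens by atom environment:
  5 × C: no H
  3 × O: no H
  2 × C: 3 H each → 6
  2 × C: 2 H each → 4
  2 × O: 1 H each → 2
  1 × C: 1 H
  1 × N: 2 H
  1 × S: no H
  Total hydrogens = 15.
Molecular formula: C10H15NO5S

C10H15NO5S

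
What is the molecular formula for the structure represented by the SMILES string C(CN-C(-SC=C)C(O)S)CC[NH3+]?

C8H19N2OS2+

Heavy atoms from the SMILES: 8 C, 2 N, 1 O, 2 S.
Implicit hydrogens by atom environment:
  5 × C: 2 H each → 10
  3 × C: 1 H each → 3
  1 × N (charge +1): 3 H
  1 × N: 1 H
  1 × O: 1 H
  1 × S: 1 H
  1 × S: no H
  Total hydrogens = 19.
Net charge +1.
Molecular formula: C8H19N2OS2+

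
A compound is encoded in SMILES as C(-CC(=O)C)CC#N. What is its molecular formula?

Heavy atoms from the SMILES: 6 C, 1 N, 1 O.
Implicit hydrogens by atom environment:
  3 × C: 2 H each → 6
  2 × C: no H
  1 × C: 3 H
  1 × N: no H
  1 × O: no H
  Total hydrogens = 9.
Molecular formula: C6H9NO

C6H9NO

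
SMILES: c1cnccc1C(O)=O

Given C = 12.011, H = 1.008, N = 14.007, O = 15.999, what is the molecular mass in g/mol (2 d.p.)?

Molecular formula: C6H5NO2.
M = 6×12.011 + 5×1.008 + 1×14.007 + 2×15.999 = 123.11 g/mol.

123.11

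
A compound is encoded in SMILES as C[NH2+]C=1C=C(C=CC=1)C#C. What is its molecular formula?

Heavy atoms from the SMILES: 9 C, 1 N.
Implicit hydrogens by atom environment:
  4 × C (aromatic): 1 H each → 4
  2 × C (aromatic): no H
  1 × C: 3 H
  1 × C: 1 H
  1 × C: no H
  1 × N (charge +1): 2 H
  Total hydrogens = 10.
Net charge +1.
Molecular formula: C9H10N+

C9H10N+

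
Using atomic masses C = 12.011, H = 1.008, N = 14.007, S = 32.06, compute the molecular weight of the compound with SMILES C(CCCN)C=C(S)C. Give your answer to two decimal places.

Molecular formula: C7H15NS.
M = 7×12.011 + 15×1.008 + 1×14.007 + 1×32.06 = 145.26 g/mol.

145.26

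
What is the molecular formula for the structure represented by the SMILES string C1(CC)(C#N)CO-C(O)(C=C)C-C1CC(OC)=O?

C13H19NO4

Heavy atoms from the SMILES: 13 C, 1 N, 4 O.
Implicit hydrogens by atom environment:
  5 × C: 2 H each → 10
  4 × C: no H
  3 × O: no H
  2 × C: 3 H each → 6
  2 × C: 1 H each → 2
  1 × N: no H
  1 × O: 1 H
  Total hydrogens = 19.
Molecular formula: C13H19NO4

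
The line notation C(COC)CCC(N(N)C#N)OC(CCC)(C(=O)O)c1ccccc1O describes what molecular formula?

Heavy atoms from the SMILES: 18 C, 3 N, 5 O.
Implicit hydrogens by atom environment:
  6 × C: 2 H each → 12
  4 × C (aromatic): 1 H each → 4
  3 × C: no H
  3 × O: no H
  2 × C: 3 H each → 6
  2 × C (aromatic): no H
  2 × N: no H
  2 × O: 1 H each → 2
  1 × C: 1 H
  1 × N: 2 H
  Total hydrogens = 27.
Molecular formula: C18H27N3O5

C18H27N3O5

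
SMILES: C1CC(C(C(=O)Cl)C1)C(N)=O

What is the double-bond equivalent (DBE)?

3

Molecular formula from the SMILES: C7H10ClNO2.
DoU = (2C + 2 + N − H − X)/2 = (2·7 + 2 + 1 − 10 − 1)/2 = 6/2 = 3.
(Structurally: 1 ring(s) + 2 π bond(s) = 3.)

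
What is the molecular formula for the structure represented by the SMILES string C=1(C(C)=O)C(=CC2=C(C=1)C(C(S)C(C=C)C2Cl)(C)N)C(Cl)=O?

Heavy atoms from the SMILES: 16 C, 2 Cl, 1 N, 2 O, 1 S.
Implicit hydrogens by atom environment:
  4 × C: 1 H each → 4
  4 × C (aromatic): no H
  3 × C: no H
  2 × C: 3 H each → 6
  2 × C (aromatic): 1 H each → 2
  2 × Cl: no H
  2 × O: no H
  1 × C: 2 H
  1 × N: 2 H
  1 × S: 1 H
  Total hydrogens = 17.
Molecular formula: C16H17Cl2NO2S

C16H17Cl2NO2S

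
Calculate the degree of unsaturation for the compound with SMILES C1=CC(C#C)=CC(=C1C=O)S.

7

Molecular formula from the SMILES: C9H6OS.
DoU = (2C + 2 + N − H − X)/2 = (2·9 + 2 + 0 − 6 − 0)/2 = 14/2 = 7.
(Structurally: 1 ring(s) + 6 π bond(s) = 7.)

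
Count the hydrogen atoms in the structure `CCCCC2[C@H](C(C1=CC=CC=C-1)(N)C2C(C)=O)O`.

23

Hydrogens are implicit in SMILES; fill each atom to its normal valence:
  5 × C (aromatic): 1 H each → 5
  3 × C: 2 H each → 6
  3 × C: 1 H each → 3
  2 × C: 3 H each → 6
  2 × C: no H
  1 × C (aromatic): no H
  1 × N: 2 H
  1 × O: 1 H
  1 × O: no H
  Total hydrogens = 23.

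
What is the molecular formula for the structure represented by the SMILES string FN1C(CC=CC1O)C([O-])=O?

C6H7FNO3-

Heavy atoms from the SMILES: 6 C, 1 F, 1 N, 3 O.
Implicit hydrogens by atom environment:
  4 × C: 1 H each → 4
  1 × C: 2 H
  1 × C: no H
  1 × F: no H
  1 × N: no H
  1 × O: 1 H
  1 × O: no H
  1 × O (charge -1): no H
  Total hydrogens = 7.
Net charge -1.
Molecular formula: C6H7FNO3-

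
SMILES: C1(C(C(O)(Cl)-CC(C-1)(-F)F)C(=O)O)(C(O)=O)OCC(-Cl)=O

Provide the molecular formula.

C10H10Cl2F2O7

Heavy atoms from the SMILES: 10 C, 2 Cl, 2 F, 7 O.
Implicit hydrogens by atom environment:
  6 × C: no H
  4 × O: no H
  3 × C: 2 H each → 6
  3 × O: 1 H each → 3
  2 × Cl: no H
  2 × F: no H
  1 × C: 1 H
  Total hydrogens = 10.
Molecular formula: C10H10Cl2F2O7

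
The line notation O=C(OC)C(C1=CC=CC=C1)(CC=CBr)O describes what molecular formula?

Heavy atoms from the SMILES: 1 Br, 12 C, 3 O.
Implicit hydrogens by atom environment:
  5 × C (aromatic): 1 H each → 5
  2 × C: 1 H each → 2
  2 × C: no H
  2 × O: no H
  1 × Br: no H
  1 × C: 3 H
  1 × C: 2 H
  1 × C (aromatic): no H
  1 × O: 1 H
  Total hydrogens = 13.
Molecular formula: C12H13BrO3

C12H13BrO3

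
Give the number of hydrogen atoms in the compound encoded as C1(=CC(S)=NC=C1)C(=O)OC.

7

Hydrogens are implicit in SMILES; fill each atom to its normal valence:
  3 × C (aromatic): 1 H each → 3
  2 × C (aromatic): no H
  2 × O: no H
  1 × C: 3 H
  1 × C: no H
  1 × N (aromatic): no H
  1 × S: 1 H
  Total hydrogens = 7.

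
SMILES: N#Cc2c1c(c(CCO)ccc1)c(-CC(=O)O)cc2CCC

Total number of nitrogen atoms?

The symbol for nitrogen appears 1 time in the SMILES.

1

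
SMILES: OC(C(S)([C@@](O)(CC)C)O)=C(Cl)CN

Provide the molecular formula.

Heavy atoms from the SMILES: 8 C, 1 Cl, 1 N, 3 O, 1 S.
Implicit hydrogens by atom environment:
  4 × C: no H
  3 × O: 1 H each → 3
  2 × C: 3 H each → 6
  2 × C: 2 H each → 4
  1 × Cl: no H
  1 × N: 2 H
  1 × S: 1 H
  Total hydrogens = 16.
Molecular formula: C8H16ClNO3S

C8H16ClNO3S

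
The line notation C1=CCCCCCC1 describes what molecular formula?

C8H14

Heavy atoms from the SMILES: 8 C.
Implicit hydrogens by atom environment:
  6 × C: 2 H each → 12
  2 × C: 1 H each → 2
  Total hydrogens = 14.
Molecular formula: C8H14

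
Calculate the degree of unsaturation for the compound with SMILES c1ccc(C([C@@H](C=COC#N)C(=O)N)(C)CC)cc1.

Molecular formula from the SMILES: C15H18N2O2.
DoU = (2C + 2 + N − H − X)/2 = (2·15 + 2 + 2 − 18 − 0)/2 = 16/2 = 8.
(Structurally: 1 ring(s) + 7 π bond(s) = 8.)

8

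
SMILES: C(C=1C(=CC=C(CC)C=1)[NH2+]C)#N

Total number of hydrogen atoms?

Hydrogens are implicit in SMILES; fill each atom to its normal valence:
  3 × C (aromatic): 1 H each → 3
  3 × C (aromatic): no H
  2 × C: 3 H each → 6
  1 × C: 2 H
  1 × C: no H
  1 × N (charge +1): 2 H
  1 × N: no H
  Total hydrogens = 13.

13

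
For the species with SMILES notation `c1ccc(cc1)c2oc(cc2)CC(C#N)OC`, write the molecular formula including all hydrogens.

C14H13NO2

Heavy atoms from the SMILES: 14 C, 1 N, 2 O.
Implicit hydrogens by atom environment:
  7 × C (aromatic): 1 H each → 7
  3 × C (aromatic): no H
  1 × C: 3 H
  1 × C: 2 H
  1 × C: 1 H
  1 × C: no H
  1 × N: no H
  1 × O (aromatic): no H
  1 × O: no H
  Total hydrogens = 13.
Molecular formula: C14H13NO2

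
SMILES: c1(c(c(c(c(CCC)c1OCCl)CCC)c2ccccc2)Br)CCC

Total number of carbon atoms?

The symbol for carbon appears 22 times in the SMILES. Lowercase c denotes aromatic carbon and counts toward C.

22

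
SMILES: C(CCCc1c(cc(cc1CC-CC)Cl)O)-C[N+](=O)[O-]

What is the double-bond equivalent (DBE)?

5

Molecular formula from the SMILES: C15H22ClNO3.
DoU = (2C + 2 + N − H − X)/2 = (2·15 + 2 + 1 − 22 − 1)/2 = 10/2 = 5.
(Structurally: 1 ring(s) + 4 π bond(s) = 5.)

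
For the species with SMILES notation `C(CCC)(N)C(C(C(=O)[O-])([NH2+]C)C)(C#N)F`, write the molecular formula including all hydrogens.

Heavy atoms from the SMILES: 10 C, 1 F, 3 N, 2 O.
Implicit hydrogens by atom environment:
  4 × C: no H
  3 × C: 3 H each → 9
  2 × C: 2 H each → 4
  1 × C: 1 H
  1 × F: no H
  1 × N (charge +1): 2 H
  1 × N: 2 H
  1 × N: no H
  1 × O: no H
  1 × O (charge -1): no H
  Total hydrogens = 18.
Molecular formula: C10H18FN3O2

C10H18FN3O2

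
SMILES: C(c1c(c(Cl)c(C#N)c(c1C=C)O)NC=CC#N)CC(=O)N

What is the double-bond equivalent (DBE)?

11

Molecular formula from the SMILES: C15H13ClN4O2.
DoU = (2C + 2 + N − H − X)/2 = (2·15 + 2 + 4 − 13 − 1)/2 = 22/2 = 11.
(Structurally: 1 ring(s) + 10 π bond(s) = 11.)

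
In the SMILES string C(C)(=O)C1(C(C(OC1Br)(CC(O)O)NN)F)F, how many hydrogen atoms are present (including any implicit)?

Hydrogens are implicit in SMILES; fill each atom to its normal valence:
  3 × C: 1 H each → 3
  3 × C: no H
  2 × F: no H
  2 × O: 1 H each → 2
  2 × O: no H
  1 × Br: no H
  1 × C: 3 H
  1 × C: 2 H
  1 × N: 2 H
  1 × N: 1 H
  Total hydrogens = 13.

13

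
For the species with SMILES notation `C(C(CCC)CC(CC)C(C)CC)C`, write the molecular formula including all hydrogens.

Heavy atoms from the SMILES: 14 C.
Implicit hydrogens by atom environment:
  6 × C: 2 H each → 12
  5 × C: 3 H each → 15
  3 × C: 1 H each → 3
  Total hydrogens = 30.
Molecular formula: C14H30

C14H30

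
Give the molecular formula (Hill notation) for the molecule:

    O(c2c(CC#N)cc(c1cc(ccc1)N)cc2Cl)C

Heavy atoms from the SMILES: 15 C, 1 Cl, 2 N, 1 O.
Implicit hydrogens by atom environment:
  6 × C (aromatic): 1 H each → 6
  6 × C (aromatic): no H
  1 × C: 3 H
  1 × C: 2 H
  1 × C: no H
  1 × Cl: no H
  1 × N: 2 H
  1 × N: no H
  1 × O: no H
  Total hydrogens = 13.
Molecular formula: C15H13ClN2O

C15H13ClN2O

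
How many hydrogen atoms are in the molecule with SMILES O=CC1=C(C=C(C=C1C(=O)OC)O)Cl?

Hydrogens are implicit in SMILES; fill each atom to its normal valence:
  4 × C (aromatic): no H
  3 × O: no H
  2 × C (aromatic): 1 H each → 2
  1 × C: 3 H
  1 × C: 1 H
  1 × C: no H
  1 × Cl: no H
  1 × O: 1 H
  Total hydrogens = 7.

7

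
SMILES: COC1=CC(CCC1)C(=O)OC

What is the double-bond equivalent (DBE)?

3

Molecular formula from the SMILES: C9H14O3.
DoU = (2C + 2 + N − H − X)/2 = (2·9 + 2 + 0 − 14 − 0)/2 = 6/2 = 3.
(Structurally: 1 ring(s) + 2 π bond(s) = 3.)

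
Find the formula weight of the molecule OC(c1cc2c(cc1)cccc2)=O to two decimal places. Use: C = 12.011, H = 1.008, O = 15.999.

Molecular formula: C11H8O2.
M = 11×12.011 + 8×1.008 + 2×15.999 = 172.18 g/mol.

172.18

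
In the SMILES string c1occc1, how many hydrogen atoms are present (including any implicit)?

Hydrogens are implicit in SMILES; fill each atom to its normal valence:
  4 × C (aromatic): 1 H each → 4
  1 × O (aromatic): no H
  Total hydrogens = 4.

4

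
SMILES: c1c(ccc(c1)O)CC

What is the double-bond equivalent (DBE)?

4

Molecular formula from the SMILES: C8H10O.
DoU = (2C + 2 + N − H − X)/2 = (2·8 + 2 + 0 − 10 − 0)/2 = 8/2 = 4.
(Structurally: 1 ring(s) + 3 π bond(s) = 4.)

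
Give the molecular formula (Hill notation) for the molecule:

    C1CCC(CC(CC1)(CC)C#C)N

C12H21N

Heavy atoms from the SMILES: 12 C, 1 N.
Implicit hydrogens by atom environment:
  7 × C: 2 H each → 14
  2 × C: 1 H each → 2
  2 × C: no H
  1 × C: 3 H
  1 × N: 2 H
  Total hydrogens = 21.
Molecular formula: C12H21N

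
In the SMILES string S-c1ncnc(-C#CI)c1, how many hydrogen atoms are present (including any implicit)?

Hydrogens are implicit in SMILES; fill each atom to its normal valence:
  2 × C (aromatic): 1 H each → 2
  2 × C (aromatic): no H
  2 × C: no H
  2 × N (aromatic): no H
  1 × I: no H
  1 × S: 1 H
  Total hydrogens = 3.

3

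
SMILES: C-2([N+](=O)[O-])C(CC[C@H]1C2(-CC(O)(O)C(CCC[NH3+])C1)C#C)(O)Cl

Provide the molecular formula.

C15H24ClN2O5+

Heavy atoms from the SMILES: 15 C, 1 Cl, 2 N, 5 O.
Implicit hydrogens by atom environment:
  7 × C: 2 H each → 14
  4 × C: 1 H each → 4
  4 × C: no H
  3 × O: 1 H each → 3
  1 × Cl: no H
  1 × N (charge +1): 3 H
  1 × N (charge +1): no H
  1 × O: no H
  1 × O (charge -1): no H
  Total hydrogens = 24.
Net charge +1.
Molecular formula: C15H24ClN2O5+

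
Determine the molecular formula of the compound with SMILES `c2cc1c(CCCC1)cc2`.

C10H12

Heavy atoms from the SMILES: 10 C.
Implicit hydrogens by atom environment:
  4 × C: 2 H each → 8
  4 × C (aromatic): 1 H each → 4
  2 × C (aromatic): no H
  Total hydrogens = 12.
Molecular formula: C10H12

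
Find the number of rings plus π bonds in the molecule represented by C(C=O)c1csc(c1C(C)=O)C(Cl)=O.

Molecular formula from the SMILES: C9H7ClO3S.
DoU = (2C + 2 + N − H − X)/2 = (2·9 + 2 + 0 − 7 − 1)/2 = 12/2 = 6.
(Structurally: 1 ring(s) + 5 π bond(s) = 6.)

6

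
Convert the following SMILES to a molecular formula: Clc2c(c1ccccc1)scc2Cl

Heavy atoms from the SMILES: 10 C, 2 Cl, 1 S.
Implicit hydrogens by atom environment:
  6 × C (aromatic): 1 H each → 6
  4 × C (aromatic): no H
  2 × Cl: no H
  1 × S (aromatic): no H
  Total hydrogens = 6.
Molecular formula: C10H6Cl2S

C10H6Cl2S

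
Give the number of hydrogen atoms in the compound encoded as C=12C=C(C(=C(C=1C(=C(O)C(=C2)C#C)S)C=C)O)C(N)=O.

Hydrogens are implicit in SMILES; fill each atom to its normal valence:
  8 × C (aromatic): no H
  2 × C (aromatic): 1 H each → 2
  2 × C: 1 H each → 2
  2 × C: no H
  2 × O: 1 H each → 2
  1 × C: 2 H
  1 × N: 2 H
  1 × O: no H
  1 × S: 1 H
  Total hydrogens = 11.

11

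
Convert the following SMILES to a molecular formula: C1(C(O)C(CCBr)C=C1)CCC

C10H17BrO

Heavy atoms from the SMILES: 1 Br, 10 C, 1 O.
Implicit hydrogens by atom environment:
  5 × C: 1 H each → 5
  4 × C: 2 H each → 8
  1 × Br: no H
  1 × C: 3 H
  1 × O: 1 H
  Total hydrogens = 17.
Molecular formula: C10H17BrO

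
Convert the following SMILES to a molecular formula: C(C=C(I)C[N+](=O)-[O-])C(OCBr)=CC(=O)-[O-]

Heavy atoms from the SMILES: 1 Br, 8 C, 1 I, 1 N, 5 O.
Implicit hydrogens by atom environment:
  3 × C: 2 H each → 6
  3 × C: no H
  3 × O: no H
  2 × C: 1 H each → 2
  2 × O (charge -1): no H
  1 × Br: no H
  1 × I: no H
  1 × N (charge +1): no H
  Total hydrogens = 8.
Net charge -1.
Molecular formula: C8H8BrINO5-

C8H8BrINO5-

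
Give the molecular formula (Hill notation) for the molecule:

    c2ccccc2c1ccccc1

Heavy atoms from the SMILES: 12 C.
Implicit hydrogens by atom environment:
  10 × C (aromatic): 1 H each → 10
  2 × C (aromatic): no H
  Total hydrogens = 10.
Molecular formula: C12H10

C12H10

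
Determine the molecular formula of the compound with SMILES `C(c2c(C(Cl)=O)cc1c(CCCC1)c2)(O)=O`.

C12H11ClO3

Heavy atoms from the SMILES: 12 C, 1 Cl, 3 O.
Implicit hydrogens by atom environment:
  4 × C: 2 H each → 8
  4 × C (aromatic): no H
  2 × C (aromatic): 1 H each → 2
  2 × C: no H
  2 × O: no H
  1 × Cl: no H
  1 × O: 1 H
  Total hydrogens = 11.
Molecular formula: C12H11ClO3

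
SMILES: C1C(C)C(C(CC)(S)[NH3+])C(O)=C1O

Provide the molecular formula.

Heavy atoms from the SMILES: 9 C, 1 N, 2 O, 1 S.
Implicit hydrogens by atom environment:
  3 × C: no H
  2 × C: 3 H each → 6
  2 × C: 2 H each → 4
  2 × C: 1 H each → 2
  2 × O: 1 H each → 2
  1 × N (charge +1): 3 H
  1 × S: 1 H
  Total hydrogens = 18.
Net charge +1.
Molecular formula: C9H18NO2S+

C9H18NO2S+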